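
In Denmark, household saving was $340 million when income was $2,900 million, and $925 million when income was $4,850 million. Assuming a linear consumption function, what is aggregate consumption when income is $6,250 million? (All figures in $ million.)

C = 4905

MPS = ΔS/ΔY = (925 − 340)/(4850 − 2900) = 585/1950 = 0.3
MPC = 1 − MPS = 0.7
Autonomous saving = 340 − 0.3(2900) = -530, so a = 530
C = 530 + 0.7(6250) = 530 + 4375 = 4905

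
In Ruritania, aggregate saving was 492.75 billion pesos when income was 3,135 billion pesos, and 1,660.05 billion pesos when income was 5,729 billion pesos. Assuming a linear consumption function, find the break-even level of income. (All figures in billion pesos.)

MPS = ΔS/ΔY = (1660.05 − 492.75)/(5729 − 3135) = 1167.3/2594 = 0.45
MPC = 1 − MPS = 0.55
From S(3135) = 492.75: −a + 0.45(3135) = 492.75, so a = 1410.75 − 492.75 = 918
Break-even (S = 0): Y = a/MPS = 918/0.45 = 2040

Y = 2040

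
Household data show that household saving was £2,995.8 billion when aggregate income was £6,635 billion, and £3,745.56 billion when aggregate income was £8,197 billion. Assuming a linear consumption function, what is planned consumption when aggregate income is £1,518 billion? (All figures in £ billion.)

C = 978.36

MPS = ΔS/ΔY = (3745.56 − 2995.8)/(8197 − 6635) = 749.76/1562 = 0.48
MPC = 1 − MPS = 0.52
Autonomous saving = 2995.8 − 0.48(6635) = -189, so a = 189
C = 189 + 0.52(1518) = 189 + 789.36 = 978.36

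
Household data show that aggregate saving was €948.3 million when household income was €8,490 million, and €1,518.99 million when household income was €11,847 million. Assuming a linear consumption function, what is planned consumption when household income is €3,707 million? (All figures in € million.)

C = 3571.81

MPS = ΔS/ΔY = (1518.99 − 948.3)/(11847 − 8490) = 570.69/3357 = 0.17
MPC = 1 − MPS = 0.83
Autonomous saving = 948.3 − 0.17(8490) = -495, so a = 495
C = 495 + 0.83(3707) = 495 + 3076.81 = 3571.81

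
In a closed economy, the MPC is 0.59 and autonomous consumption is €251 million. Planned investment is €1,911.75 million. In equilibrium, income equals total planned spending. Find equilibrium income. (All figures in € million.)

Y = C + I = 251 + 0.59Y + 1911.75
Y − 0.59Y = 2162.75
0.41Y = 2162.75, so Y = 2162.75/0.41 = 5275

Y = 5275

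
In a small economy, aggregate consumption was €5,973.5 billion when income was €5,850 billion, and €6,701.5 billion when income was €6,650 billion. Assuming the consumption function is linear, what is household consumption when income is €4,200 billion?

C = 4472

MPC = (6701.5 − 5973.5)/(6650 − 5850) = 728/800 = 0.91
a = 5973.5 − 0.91(5850) = 5973.5 − 5323.5 = 650
C = 650 + 0.91(4200) = 650 + 3822 = 4472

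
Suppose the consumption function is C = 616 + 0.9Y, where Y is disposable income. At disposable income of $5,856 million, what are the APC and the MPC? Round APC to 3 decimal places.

APC = 1.005; MPC = 0.9

MPC = 0.9 (the slope of the consumption function)
C = 616 + 0.9(5856) = 5886.4, so APC = 5886.4/5856 = 1.005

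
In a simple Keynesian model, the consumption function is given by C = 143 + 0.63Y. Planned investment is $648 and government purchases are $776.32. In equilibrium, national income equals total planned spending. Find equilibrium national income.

Y = C + I + G = 143 + 0.63Y + 648 + 776.32
Y − 0.63Y = 1567.32
0.37Y = 1567.32, so Y = 1567.32/0.37 = 4236

Y = 4236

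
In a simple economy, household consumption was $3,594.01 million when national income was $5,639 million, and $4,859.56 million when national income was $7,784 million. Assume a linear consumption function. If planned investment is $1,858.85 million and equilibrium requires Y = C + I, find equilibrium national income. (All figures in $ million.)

MPC = (4859.56 − 3594.01)/(7784 − 5639) = 1265.55/2145 = 0.59
a = 3594.01 − 0.59(5639) = 267
Equilibrium: Y = 267 + 0.59Y + 1858.85
0.41Y = 2125.85, so Y = 2125.85/0.41 = 5185

Y = 5185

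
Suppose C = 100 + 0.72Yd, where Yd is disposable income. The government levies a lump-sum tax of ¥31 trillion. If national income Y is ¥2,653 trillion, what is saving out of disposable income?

S = 634.16

Yd = Y − T = 2653 − 31 = 2622
C = 100 + 0.72(2622) = 100 + 1887.84 = 1987.84
S = Yd − C = 2622 − 1987.84 = 634.16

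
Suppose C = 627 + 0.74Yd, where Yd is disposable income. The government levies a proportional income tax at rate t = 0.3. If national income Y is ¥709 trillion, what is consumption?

Yd = (1 − 0.3)(709) = 0.7(709) = 496.3
C = 627 + 0.74(496.3) = 627 + 367.262 = 994.262

C = 994.262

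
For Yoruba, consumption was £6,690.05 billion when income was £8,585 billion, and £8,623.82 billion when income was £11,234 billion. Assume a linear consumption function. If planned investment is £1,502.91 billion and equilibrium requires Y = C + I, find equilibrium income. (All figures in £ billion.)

MPC = (8623.82 − 6690.05)/(11234 − 8585) = 1933.77/2649 = 0.73
a = 6690.05 − 0.73(8585) = 423
Equilibrium: Y = 423 + 0.73Y + 1502.91
0.27Y = 1925.91, so Y = 1925.91/0.27 = 7133

Y = 7133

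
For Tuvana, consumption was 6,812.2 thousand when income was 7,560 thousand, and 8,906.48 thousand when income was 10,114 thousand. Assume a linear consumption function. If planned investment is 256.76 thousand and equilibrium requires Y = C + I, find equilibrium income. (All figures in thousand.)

MPC = (8906.48 − 6812.2)/(10114 − 7560) = 2094.28/2554 = 0.82
a = 6812.2 − 0.82(7560) = 613
Equilibrium: Y = 613 + 0.82Y + 256.76
0.18Y = 869.76, so Y = 869.76/0.18 = 4832

Y = 4832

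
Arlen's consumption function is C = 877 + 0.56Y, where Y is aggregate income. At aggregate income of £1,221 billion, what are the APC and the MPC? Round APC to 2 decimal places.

MPC = 0.56 (the slope of the consumption function)
C = 877 + 0.56(1221) = 1560.76, so APC = 1560.76/1221 = 1.28

APC = 1.28; MPC = 0.56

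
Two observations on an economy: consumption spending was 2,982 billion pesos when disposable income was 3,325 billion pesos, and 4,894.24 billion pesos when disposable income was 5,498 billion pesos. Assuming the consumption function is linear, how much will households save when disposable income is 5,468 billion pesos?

S = 600.16

MPC = (4894.24 − 2982)/(5498 − 3325) = 1912.24/2173 = 0.88
a = 2982 − 0.88(3325) = 2982 − 2926 = 56
C = 56 + 0.88(5468) = 4867.84
S = 5468 − 4867.84 = 600.16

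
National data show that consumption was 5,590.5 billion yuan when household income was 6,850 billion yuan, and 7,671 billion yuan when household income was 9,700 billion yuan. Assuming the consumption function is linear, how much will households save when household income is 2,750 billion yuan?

MPC = (7671 − 5590.5)/(9700 − 6850) = 2080.5/2850 = 0.73
a = 5590.5 − 0.73(6850) = 5590.5 − 5000.5 = 590
C = 590 + 0.73(2750) = 2597.5
S = 2750 − 2597.5 = 152.5

S = 152.5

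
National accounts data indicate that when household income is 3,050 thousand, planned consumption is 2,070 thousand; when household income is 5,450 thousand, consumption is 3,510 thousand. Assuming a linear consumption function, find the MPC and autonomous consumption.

MPC = 0.6; a = 240

MPC = ΔC/ΔY = (3510 − 2070)/(5450 − 3050) = 1440/2400 = 0.6
a = C − MPC·Y = 2070 − 0.6(3050) = 2070 − 1830 = 240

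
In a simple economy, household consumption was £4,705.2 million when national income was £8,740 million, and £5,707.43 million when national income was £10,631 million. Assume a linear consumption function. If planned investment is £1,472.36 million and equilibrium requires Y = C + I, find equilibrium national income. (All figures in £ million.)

MPC = (5707.43 − 4705.2)/(10631 − 8740) = 1002.23/1891 = 0.53
a = 4705.2 − 0.53(8740) = 73
Equilibrium: Y = 73 + 0.53Y + 1472.36
0.47Y = 1545.36, so Y = 1545.36/0.47 = 3288

Y = 3288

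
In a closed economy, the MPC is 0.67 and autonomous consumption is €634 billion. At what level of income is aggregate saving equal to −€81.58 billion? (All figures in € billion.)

Y = 1674

S = Y − C = -634 + 0.33Y
-634 + 0.33Y = -81.58, so 0.33Y = 552.42 and Y = 1674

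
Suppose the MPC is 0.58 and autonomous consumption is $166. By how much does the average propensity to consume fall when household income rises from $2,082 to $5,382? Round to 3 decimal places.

ΔAPC = 0.049

At Y = 2082: C = 166 + 0.58(2082) = 1373.56, APC = 1373.56/2082 = 0.6597
At Y = 5382: C = 3287.56, APC = 3287.56/5382 = 0.6108
Fall in APC = 0.6597 − 0.6108 = 0.0489 ≈ 0.049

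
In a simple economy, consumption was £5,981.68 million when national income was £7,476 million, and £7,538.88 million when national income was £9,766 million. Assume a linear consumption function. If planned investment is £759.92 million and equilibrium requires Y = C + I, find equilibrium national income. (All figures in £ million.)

Y = 5181

MPC = (7538.88 − 5981.68)/(9766 − 7476) = 1557.2/2290 = 0.68
a = 5981.68 − 0.68(7476) = 898
Equilibrium: Y = 898 + 0.68Y + 759.92
0.32Y = 1657.92, so Y = 1657.92/0.32 = 5181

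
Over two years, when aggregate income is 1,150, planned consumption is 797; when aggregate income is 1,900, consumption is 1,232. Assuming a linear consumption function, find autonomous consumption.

MPC = ΔC/ΔY = (1232 − 797)/(1900 − 1150) = 435/750 = 0.58
a = C − MPC·Y = 797 − 0.58(1150) = 797 − 667 = 130

a = 130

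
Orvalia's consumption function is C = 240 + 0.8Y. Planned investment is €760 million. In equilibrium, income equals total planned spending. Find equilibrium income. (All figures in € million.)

Y = 5000

Y = C + I = 240 + 0.8Y + 760
Y − 0.8Y = 1000
0.2Y = 1000, so Y = 1000/0.2 = 5000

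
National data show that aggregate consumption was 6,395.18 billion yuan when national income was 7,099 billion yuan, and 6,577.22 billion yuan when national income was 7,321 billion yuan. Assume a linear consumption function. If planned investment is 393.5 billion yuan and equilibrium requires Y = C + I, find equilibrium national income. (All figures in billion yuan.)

MPC = (6577.22 − 6395.18)/(7321 − 7099) = 182.04/222 = 0.82
a = 6395.18 − 0.82(7099) = 574
Equilibrium: Y = 574 + 0.82Y + 393.5
0.18Y = 967.5, so Y = 967.5/0.18 = 5375

Y = 5375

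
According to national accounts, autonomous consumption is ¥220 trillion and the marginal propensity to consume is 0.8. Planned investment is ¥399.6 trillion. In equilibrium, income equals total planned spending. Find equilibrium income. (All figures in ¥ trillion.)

Y = C + I = 220 + 0.8Y + 399.6
Y − 0.8Y = 619.6
0.2Y = 619.6, so Y = 619.6/0.2 = 3098

Y = 3098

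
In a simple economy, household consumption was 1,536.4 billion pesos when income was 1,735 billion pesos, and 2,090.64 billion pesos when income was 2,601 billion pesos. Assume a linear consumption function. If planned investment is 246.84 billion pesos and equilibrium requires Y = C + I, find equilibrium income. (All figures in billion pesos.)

Y = 1869

MPC = (2090.64 − 1536.4)/(2601 − 1735) = 554.24/866 = 0.64
a = 1536.4 − 0.64(1735) = 426
Equilibrium: Y = 426 + 0.64Y + 246.84
0.36Y = 672.84, so Y = 672.84/0.36 = 1869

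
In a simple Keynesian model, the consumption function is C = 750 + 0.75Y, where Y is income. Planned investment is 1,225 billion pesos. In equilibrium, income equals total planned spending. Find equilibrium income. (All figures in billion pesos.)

Y = C + I = 750 + 0.75Y + 1225
Y − 0.75Y = 1975
0.25Y = 1975, so Y = 1975/0.25 = 7900

Y = 7900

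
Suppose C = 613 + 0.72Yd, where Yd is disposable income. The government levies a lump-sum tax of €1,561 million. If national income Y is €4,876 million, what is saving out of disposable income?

S = 315.2

Yd = Y − T = 4876 − 1561 = 3315
C = 613 + 0.72(3315) = 613 + 2386.8 = 2999.8
S = Yd − C = 3315 − 2999.8 = 315.2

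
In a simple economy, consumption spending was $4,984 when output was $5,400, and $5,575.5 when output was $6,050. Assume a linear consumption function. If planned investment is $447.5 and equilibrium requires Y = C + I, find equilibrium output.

MPC = (5575.5 − 4984)/(6050 − 5400) = 591.5/650 = 0.91
a = 4984 − 0.91(5400) = 70
Equilibrium: Y = 70 + 0.91Y + 447.5
0.09Y = 517.5, so Y = 517.5/0.09 = 5750

Y = 5750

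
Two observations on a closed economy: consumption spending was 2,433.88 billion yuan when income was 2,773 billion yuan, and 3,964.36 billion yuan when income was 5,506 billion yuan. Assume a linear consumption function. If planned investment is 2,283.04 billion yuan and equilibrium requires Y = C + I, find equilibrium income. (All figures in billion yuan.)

MPC = (3964.36 − 2433.88)/(5506 − 2773) = 1530.48/2733 = 0.56
a = 2433.88 − 0.56(2773) = 881
Equilibrium: Y = 881 + 0.56Y + 2283.04
0.44Y = 3164.04, so Y = 3164.04/0.44 = 7191

Y = 7191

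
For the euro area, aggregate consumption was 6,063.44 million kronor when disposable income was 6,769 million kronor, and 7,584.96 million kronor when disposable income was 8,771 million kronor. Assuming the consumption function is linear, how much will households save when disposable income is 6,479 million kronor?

MPC = (7584.96 − 6063.44)/(8771 − 6769) = 1521.52/2002 = 0.76
a = 6063.44 − 0.76(6769) = 6063.44 − 5144.44 = 919
C = 919 + 0.76(6479) = 5843.04
S = 6479 − 5843.04 = 635.96

S = 635.96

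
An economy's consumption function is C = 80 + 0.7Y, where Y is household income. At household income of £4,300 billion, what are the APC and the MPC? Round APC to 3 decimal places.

APC = 0.719; MPC = 0.7

MPC = 0.7 (the slope of the consumption function)
C = 80 + 0.7(4300) = 3090, so APC = 3090/4300 = 0.719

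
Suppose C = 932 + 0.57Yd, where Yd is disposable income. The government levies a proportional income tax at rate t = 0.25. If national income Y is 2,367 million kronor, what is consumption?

Yd = (1 − 0.25)(2367) = 0.75(2367) = 1775.25
C = 932 + 0.57(1775.25) = 932 + 1011.8925 = 1943.8925

C = 1943.8925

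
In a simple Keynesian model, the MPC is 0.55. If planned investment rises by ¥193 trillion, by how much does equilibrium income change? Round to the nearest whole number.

The multiplier is 1/(1 − MPC) = 1/0.45.
ΔY = 193/0.45 = 428.89 ≈ 429

ΔY ≈ 429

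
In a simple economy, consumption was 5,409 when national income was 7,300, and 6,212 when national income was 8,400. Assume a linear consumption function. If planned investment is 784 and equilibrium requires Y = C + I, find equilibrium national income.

MPC = (6212 − 5409)/(8400 − 7300) = 803/1100 = 0.73
a = 5409 − 0.73(7300) = 80
Equilibrium: Y = 80 + 0.73Y + 784
0.27Y = 864, so Y = 864/0.27 = 3200

Y = 3200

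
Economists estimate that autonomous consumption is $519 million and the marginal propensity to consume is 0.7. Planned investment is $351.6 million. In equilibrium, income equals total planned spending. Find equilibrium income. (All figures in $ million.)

Y = 2902

Y = C + I = 519 + 0.7Y + 351.6
Y − 0.7Y = 870.6
0.3Y = 870.6, so Y = 870.6/0.3 = 2902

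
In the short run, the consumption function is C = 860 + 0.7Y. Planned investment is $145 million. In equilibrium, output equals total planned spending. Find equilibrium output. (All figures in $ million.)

Y = 3350

Y = C + I = 860 + 0.7Y + 145
Y − 0.7Y = 1005
0.3Y = 1005, so Y = 1005/0.3 = 3350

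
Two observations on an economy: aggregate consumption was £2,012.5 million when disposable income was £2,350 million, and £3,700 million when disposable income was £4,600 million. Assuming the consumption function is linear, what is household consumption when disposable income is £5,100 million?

C = 4075

MPC = (3700 − 2012.5)/(4600 − 2350) = 1687.5/2250 = 0.75
a = 2012.5 − 0.75(2350) = 2012.5 − 1762.5 = 250
C = 250 + 0.75(5100) = 250 + 3825 = 4075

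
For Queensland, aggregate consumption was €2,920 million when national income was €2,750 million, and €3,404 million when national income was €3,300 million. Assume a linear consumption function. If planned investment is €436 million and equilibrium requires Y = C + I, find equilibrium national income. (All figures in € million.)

Y = 7800

MPC = (3404 − 2920)/(3300 − 2750) = 484/550 = 0.88
a = 2920 − 0.88(2750) = 500
Equilibrium: Y = 500 + 0.88Y + 436
0.12Y = 936, so Y = 936/0.12 = 7800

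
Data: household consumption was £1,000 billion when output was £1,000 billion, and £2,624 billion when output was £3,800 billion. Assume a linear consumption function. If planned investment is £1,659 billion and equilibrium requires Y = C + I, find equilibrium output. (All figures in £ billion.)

Y = 4950

MPC = (2624 − 1000)/(3800 − 1000) = 1624/2800 = 0.58
a = 1000 − 0.58(1000) = 420
Equilibrium: Y = 420 + 0.58Y + 1659
0.42Y = 2079, so Y = 2079/0.42 = 4950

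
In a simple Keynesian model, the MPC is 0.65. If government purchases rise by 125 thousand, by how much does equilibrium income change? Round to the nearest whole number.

ΔY ≈ 357

The multiplier is 1/(1 − MPC) = 1/0.35.
ΔY = 125/0.35 = 357.14 ≈ 357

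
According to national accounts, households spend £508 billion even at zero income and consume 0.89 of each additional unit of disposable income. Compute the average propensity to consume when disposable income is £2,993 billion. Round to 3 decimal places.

APC = 1.060

C = 508 + 0.89(2993) = 3171.77
APC = C/Y = 3171.77/2993 = 1.060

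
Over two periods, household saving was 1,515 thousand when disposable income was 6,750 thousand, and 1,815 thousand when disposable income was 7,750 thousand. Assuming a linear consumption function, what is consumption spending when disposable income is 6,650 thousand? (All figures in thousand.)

MPS = ΔS/ΔY = (1815 − 1515)/(7750 − 6750) = 300/1000 = 0.3
MPC = 1 − MPS = 0.7
Autonomous saving = 1515 − 0.3(6750) = -510, so a = 510
C = 510 + 0.7(6650) = 510 + 4655 = 5165

C = 5165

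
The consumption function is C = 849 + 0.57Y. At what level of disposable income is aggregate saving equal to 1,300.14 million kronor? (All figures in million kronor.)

Y = 4998

S = Y − C = -849 + 0.43Y
-849 + 0.43Y = 1300.14, so 0.43Y = 2149.14 and Y = 4998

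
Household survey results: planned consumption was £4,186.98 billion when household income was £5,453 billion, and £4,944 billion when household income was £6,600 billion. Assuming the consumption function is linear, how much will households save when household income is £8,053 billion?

S = 2150.02

MPC = (4944 − 4186.98)/(6600 − 5453) = 757.02/1147 = 0.66
a = 4186.98 − 0.66(5453) = 4186.98 − 3598.98 = 588
C = 588 + 0.66(8053) = 5902.98
S = 8053 − 5902.98 = 2150.02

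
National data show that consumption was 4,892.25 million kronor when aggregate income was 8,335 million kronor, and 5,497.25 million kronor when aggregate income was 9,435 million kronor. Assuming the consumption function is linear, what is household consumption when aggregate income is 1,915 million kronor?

MPC = (5497.25 − 4892.25)/(9435 − 8335) = 605/1100 = 0.55
a = 4892.25 − 0.55(8335) = 4892.25 − 4584.25 = 308
C = 308 + 0.55(1915) = 308 + 1053.25 = 1361.25

C = 1361.25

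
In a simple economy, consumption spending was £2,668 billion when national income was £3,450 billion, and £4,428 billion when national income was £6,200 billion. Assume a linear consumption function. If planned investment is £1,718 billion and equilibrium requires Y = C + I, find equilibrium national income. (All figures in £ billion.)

Y = 6050

MPC = (4428 − 2668)/(6200 − 3450) = 1760/2750 = 0.64
a = 2668 − 0.64(3450) = 460
Equilibrium: Y = 460 + 0.64Y + 1718
0.36Y = 2178, so Y = 2178/0.36 = 6050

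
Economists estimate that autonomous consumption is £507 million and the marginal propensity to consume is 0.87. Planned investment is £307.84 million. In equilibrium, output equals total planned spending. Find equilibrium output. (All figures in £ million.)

Y = 6268

Y = C + I = 507 + 0.87Y + 307.84
Y − 0.87Y = 814.84
0.13Y = 814.84, so Y = 814.84/0.13 = 6268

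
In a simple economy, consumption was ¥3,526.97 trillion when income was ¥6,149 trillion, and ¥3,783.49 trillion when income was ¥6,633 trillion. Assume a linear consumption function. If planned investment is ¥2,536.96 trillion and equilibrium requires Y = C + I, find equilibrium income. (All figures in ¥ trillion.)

MPC = (3783.49 − 3526.97)/(6633 − 6149) = 256.52/484 = 0.53
a = 3526.97 − 0.53(6149) = 268
Equilibrium: Y = 268 + 0.53Y + 2536.96
0.47Y = 2804.96, so Y = 2804.96/0.47 = 5968

Y = 5968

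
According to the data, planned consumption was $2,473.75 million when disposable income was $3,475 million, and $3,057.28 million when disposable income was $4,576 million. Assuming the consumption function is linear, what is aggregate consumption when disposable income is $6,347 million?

C = 3995.91

MPC = (3057.28 − 2473.75)/(4576 − 3475) = 583.53/1101 = 0.53
a = 2473.75 − 0.53(3475) = 2473.75 − 1841.75 = 632
C = 632 + 0.53(6347) = 632 + 3363.91 = 3995.91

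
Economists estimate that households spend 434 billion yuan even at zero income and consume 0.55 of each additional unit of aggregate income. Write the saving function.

S = Y − C = Y − (434 + 0.55Y) = -434 + (1 − 0.55)Y

S = -434 + 0.45Y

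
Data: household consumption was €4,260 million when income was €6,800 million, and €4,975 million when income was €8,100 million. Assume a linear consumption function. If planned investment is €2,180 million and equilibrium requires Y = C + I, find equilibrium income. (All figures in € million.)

Y = 6000

MPC = (4975 − 4260)/(8100 − 6800) = 715/1300 = 0.55
a = 4260 − 0.55(6800) = 520
Equilibrium: Y = 520 + 0.55Y + 2180
0.45Y = 2700, so Y = 2700/0.45 = 6000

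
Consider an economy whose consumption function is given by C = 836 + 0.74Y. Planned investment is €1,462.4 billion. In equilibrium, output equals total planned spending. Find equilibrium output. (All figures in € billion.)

Y = C + I = 836 + 0.74Y + 1462.4
Y − 0.74Y = 2298.4
0.26Y = 2298.4, so Y = 2298.4/0.26 = 8840

Y = 8840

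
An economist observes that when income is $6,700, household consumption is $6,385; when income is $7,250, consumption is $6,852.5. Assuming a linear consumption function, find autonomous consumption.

MPC = ΔC/ΔY = (6852.5 − 6385)/(7250 − 6700) = 467.5/550 = 0.85
a = C − MPC·Y = 6385 − 0.85(6700) = 6385 − 5695 = 690

a = 690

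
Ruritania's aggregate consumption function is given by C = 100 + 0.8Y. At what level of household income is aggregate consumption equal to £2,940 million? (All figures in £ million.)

Y = 3550

100 + 0.8Y = 2940
0.8Y = 2840, so Y = 2840/0.8 = 3550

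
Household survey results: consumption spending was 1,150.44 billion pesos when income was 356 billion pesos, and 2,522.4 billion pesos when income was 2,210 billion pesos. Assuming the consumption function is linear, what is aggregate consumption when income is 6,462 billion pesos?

MPC = (2522.4 − 1150.44)/(2210 − 356) = 1371.96/1854 = 0.74
a = 1150.44 − 0.74(356) = 1150.44 − 263.44 = 887
C = 887 + 0.74(6462) = 887 + 4781.88 = 5668.88

C = 5668.88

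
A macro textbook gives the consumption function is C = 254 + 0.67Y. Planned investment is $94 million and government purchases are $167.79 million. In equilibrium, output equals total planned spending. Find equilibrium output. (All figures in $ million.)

Y = C + I + G = 254 + 0.67Y + 94 + 167.79
Y − 0.67Y = 515.79
0.33Y = 515.79, so Y = 515.79/0.33 = 1563

Y = 1563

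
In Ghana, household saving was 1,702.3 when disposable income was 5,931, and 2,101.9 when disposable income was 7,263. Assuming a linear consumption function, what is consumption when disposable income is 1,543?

C = 1157.1

MPS = ΔS/ΔY = (2101.9 − 1702.3)/(7263 − 5931) = 399.6/1332 = 0.3
MPC = 1 − MPS = 0.7
Autonomous saving = 1702.3 − 0.3(5931) = -77, so a = 77
C = 77 + 0.7(1543) = 77 + 1080.1 = 1157.1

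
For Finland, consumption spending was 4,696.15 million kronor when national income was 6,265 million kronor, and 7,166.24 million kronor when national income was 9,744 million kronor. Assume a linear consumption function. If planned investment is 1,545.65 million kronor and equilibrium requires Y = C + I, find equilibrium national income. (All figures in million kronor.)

MPC = (7166.24 − 4696.15)/(9744 − 6265) = 2470.09/3479 = 0.71
a = 4696.15 − 0.71(6265) = 248
Equilibrium: Y = 248 + 0.71Y + 1545.65
0.29Y = 1793.65, so Y = 1793.65/0.29 = 6185

Y = 6185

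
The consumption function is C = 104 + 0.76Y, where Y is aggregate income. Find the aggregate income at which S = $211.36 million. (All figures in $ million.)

Y = 1314

S = Y − C = -104 + 0.24Y
-104 + 0.24Y = 211.36, so 0.24Y = 315.36 and Y = 1314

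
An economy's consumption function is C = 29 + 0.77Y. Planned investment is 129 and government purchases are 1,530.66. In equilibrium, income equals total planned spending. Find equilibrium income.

Y = C + I + G = 29 + 0.77Y + 129 + 1530.66
Y − 0.77Y = 1688.66
0.23Y = 1688.66, so Y = 1688.66/0.23 = 7342

Y = 7342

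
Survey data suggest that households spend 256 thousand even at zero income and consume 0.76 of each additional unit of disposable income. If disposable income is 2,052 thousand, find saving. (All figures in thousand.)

C = 256 + 0.76(2052) = 256 + 1559.52 = 1815.52
S = Y − C = 2052 − 1815.52 = 236.48

S = 236.48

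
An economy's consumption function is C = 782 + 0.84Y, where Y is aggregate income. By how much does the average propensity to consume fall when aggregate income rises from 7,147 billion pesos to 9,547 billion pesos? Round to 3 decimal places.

At Y = 7147: C = 782 + 0.84(7147) = 6785.48, APC = 6785.48/7147 = 0.9494
At Y = 9547: C = 8801.48, APC = 8801.48/9547 = 0.9219
Fall in APC = 0.9494 − 0.9219 = 0.0275 ≈ 0.028

ΔAPC = 0.028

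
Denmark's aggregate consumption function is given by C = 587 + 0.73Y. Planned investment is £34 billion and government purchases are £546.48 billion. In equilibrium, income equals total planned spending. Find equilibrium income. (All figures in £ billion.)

Y = 4324

Y = C + I + G = 587 + 0.73Y + 34 + 546.48
Y − 0.73Y = 1167.48
0.27Y = 1167.48, so Y = 1167.48/0.27 = 4324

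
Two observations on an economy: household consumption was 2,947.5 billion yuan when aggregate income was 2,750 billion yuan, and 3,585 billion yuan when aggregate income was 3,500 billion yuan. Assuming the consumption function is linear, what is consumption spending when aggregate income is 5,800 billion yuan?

C = 5540

MPC = (3585 − 2947.5)/(3500 − 2750) = 637.5/750 = 0.85
a = 2947.5 − 0.85(2750) = 2947.5 − 2337.5 = 610
C = 610 + 0.85(5800) = 610 + 4930 = 5540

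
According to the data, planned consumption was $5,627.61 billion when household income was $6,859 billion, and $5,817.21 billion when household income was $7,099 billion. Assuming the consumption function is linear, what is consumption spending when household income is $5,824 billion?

C = 4809.96

MPC = (5817.21 − 5627.61)/(7099 − 6859) = 189.6/240 = 0.79
a = 5627.61 − 0.79(6859) = 5627.61 − 5418.61 = 209
C = 209 + 0.79(5824) = 209 + 4600.96 = 4809.96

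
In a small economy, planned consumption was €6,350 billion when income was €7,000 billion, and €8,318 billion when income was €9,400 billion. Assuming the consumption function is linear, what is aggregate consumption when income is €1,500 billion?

MPC = (8318 − 6350)/(9400 − 7000) = 1968/2400 = 0.82
a = 6350 − 0.82(7000) = 6350 − 5740 = 610
C = 610 + 0.82(1500) = 610 + 1230 = 1840

C = 1840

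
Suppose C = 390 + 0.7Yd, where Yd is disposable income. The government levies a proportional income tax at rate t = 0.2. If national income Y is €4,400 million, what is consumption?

Yd = (1 − 0.2)(4400) = 0.8(4400) = 3520
C = 390 + 0.7(3520) = 390 + 2464 = 2854

C = 2854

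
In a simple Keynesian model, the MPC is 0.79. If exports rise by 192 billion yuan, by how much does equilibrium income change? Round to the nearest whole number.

The multiplier is 1/(1 − MPC) = 1/0.21.
ΔY = 192/0.21 = 914.29 ≈ 914

ΔY ≈ 914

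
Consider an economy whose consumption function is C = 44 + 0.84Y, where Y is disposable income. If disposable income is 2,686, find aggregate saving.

C = 44 + 0.84(2686) = 44 + 2256.24 = 2300.24
S = Y − C = 2686 − 2300.24 = 385.76

S = 385.76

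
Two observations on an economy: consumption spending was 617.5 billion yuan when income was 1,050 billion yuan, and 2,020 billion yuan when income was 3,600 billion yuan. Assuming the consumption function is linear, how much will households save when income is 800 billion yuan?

MPC = (2020 − 617.5)/(3600 − 1050) = 1402.5/2550 = 0.55
a = 617.5 − 0.55(1050) = 617.5 − 577.5 = 40
C = 40 + 0.55(800) = 480
S = 800 − 480 = 320

S = 320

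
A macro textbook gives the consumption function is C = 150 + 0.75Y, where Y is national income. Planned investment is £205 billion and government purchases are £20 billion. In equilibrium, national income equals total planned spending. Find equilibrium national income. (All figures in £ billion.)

Y = C + I + G = 150 + 0.75Y + 205 + 20
Y − 0.75Y = 375
0.25Y = 375, so Y = 375/0.25 = 1500

Y = 1500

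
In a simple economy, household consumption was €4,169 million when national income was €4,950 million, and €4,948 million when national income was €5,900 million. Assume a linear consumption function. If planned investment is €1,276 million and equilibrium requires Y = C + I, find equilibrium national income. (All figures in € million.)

MPC = (4948 − 4169)/(5900 − 4950) = 779/950 = 0.82
a = 4169 − 0.82(4950) = 110
Equilibrium: Y = 110 + 0.82Y + 1276
0.18Y = 1386, so Y = 1386/0.18 = 7700

Y = 7700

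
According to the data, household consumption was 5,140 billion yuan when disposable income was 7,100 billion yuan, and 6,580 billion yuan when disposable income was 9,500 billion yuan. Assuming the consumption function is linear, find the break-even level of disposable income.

Y = 2200

MPC = (6580 − 5140)/(9500 − 7100) = 1440/2400 = 0.6
a = 5140 − 0.6(7100) = 5140 − 4260 = 880
Break-even: Y = a/(1−MPC) = 880/0.4 = 2200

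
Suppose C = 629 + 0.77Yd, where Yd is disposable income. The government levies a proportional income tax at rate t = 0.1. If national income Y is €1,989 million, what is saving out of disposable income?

S = -217.277

Yd = (1 − 0.1)(1989) = 0.9(1989) = 1790.1
C = 629 + 0.77(1790.1) = 629 + 1378.377 = 2007.377
S = Yd − C = 1790.1 − 2007.377 = -217.277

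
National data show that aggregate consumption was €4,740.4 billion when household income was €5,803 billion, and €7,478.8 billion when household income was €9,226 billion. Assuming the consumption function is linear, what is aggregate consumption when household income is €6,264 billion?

C = 5109.2

MPC = (7478.8 − 4740.4)/(9226 − 5803) = 2738.4/3423 = 0.8
a = 4740.4 − 0.8(5803) = 4740.4 − 4642.4 = 98
C = 98 + 0.8(6264) = 98 + 5011.2 = 5109.2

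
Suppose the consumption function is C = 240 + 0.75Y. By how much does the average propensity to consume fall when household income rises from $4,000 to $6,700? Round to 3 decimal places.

ΔAPC = 0.024

At Y = 4000: C = 240 + 0.75(4000) = 3240, APC = 3240/4000 = 0.8100
At Y = 6700: C = 5265, APC = 5265/6700 = 0.7858
Fall in APC = 0.8100 − 0.7858 = 0.0242 ≈ 0.024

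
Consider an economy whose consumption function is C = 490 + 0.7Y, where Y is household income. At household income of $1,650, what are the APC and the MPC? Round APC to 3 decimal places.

MPC = 0.7 (the slope of the consumption function)
C = 490 + 0.7(1650) = 1645, so APC = 1645/1650 = 0.997

APC = 0.997; MPC = 0.7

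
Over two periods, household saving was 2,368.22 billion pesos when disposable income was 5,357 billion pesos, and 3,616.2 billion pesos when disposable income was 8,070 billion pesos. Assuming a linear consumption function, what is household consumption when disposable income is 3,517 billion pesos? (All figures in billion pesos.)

C = 1995.18

MPS = ΔS/ΔY = (3616.2 − 2368.22)/(8070 − 5357) = 1247.98/2713 = 0.46
MPC = 1 − MPS = 0.54
Autonomous saving = 2368.22 − 0.46(5357) = -96, so a = 96
C = 96 + 0.54(3517) = 96 + 1899.18 = 1995.18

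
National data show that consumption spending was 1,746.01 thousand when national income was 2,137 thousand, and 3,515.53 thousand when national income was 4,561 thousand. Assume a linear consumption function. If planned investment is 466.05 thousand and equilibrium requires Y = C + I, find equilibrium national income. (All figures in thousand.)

MPC = (3515.53 − 1746.01)/(4561 − 2137) = 1769.52/2424 = 0.73
a = 1746.01 − 0.73(2137) = 186
Equilibrium: Y = 186 + 0.73Y + 466.05
0.27Y = 652.05, so Y = 652.05/0.27 = 2415

Y = 2415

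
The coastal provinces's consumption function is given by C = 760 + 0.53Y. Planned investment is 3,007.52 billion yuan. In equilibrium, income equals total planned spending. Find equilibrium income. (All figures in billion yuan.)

Y = C + I = 760 + 0.53Y + 3007.52
Y − 0.53Y = 3767.52
0.47Y = 3767.52, so Y = 3767.52/0.47 = 8016

Y = 8016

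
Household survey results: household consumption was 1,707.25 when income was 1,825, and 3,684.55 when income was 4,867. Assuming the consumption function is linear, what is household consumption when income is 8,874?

C = 6289.1

MPC = (3684.55 − 1707.25)/(4867 − 1825) = 1977.3/3042 = 0.65
a = 1707.25 − 0.65(1825) = 1707.25 − 1186.25 = 521
C = 521 + 0.65(8874) = 521 + 5768.1 = 6289.1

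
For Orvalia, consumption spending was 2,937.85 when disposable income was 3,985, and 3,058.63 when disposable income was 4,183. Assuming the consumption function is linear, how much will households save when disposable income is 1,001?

S = -116.61

MPC = (3058.63 − 2937.85)/(4183 − 3985) = 120.78/198 = 0.61
a = 2937.85 − 0.61(3985) = 2937.85 − 2430.85 = 507
C = 507 + 0.61(1001) = 1117.61
S = 1001 − 1117.61 = -116.61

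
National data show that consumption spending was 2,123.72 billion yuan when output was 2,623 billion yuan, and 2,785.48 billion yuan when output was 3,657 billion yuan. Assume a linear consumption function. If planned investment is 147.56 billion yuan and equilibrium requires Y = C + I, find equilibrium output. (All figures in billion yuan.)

Y = 1646

MPC = (2785.48 − 2123.72)/(3657 − 2623) = 661.76/1034 = 0.64
a = 2123.72 − 0.64(2623) = 445
Equilibrium: Y = 445 + 0.64Y + 147.56
0.36Y = 592.56, so Y = 592.56/0.36 = 1646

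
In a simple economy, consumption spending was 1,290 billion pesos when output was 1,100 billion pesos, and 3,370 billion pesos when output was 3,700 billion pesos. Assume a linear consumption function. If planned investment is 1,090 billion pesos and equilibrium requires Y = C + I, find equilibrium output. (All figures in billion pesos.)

MPC = (3370 − 1290)/(3700 − 1100) = 2080/2600 = 0.8
a = 1290 − 0.8(1100) = 410
Equilibrium: Y = 410 + 0.8Y + 1090
0.2Y = 1500, so Y = 1500/0.2 = 7500

Y = 7500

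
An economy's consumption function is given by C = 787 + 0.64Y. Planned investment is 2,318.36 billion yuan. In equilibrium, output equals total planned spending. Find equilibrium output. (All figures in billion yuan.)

Y = C + I = 787 + 0.64Y + 2318.36
Y − 0.64Y = 3105.36
0.36Y = 3105.36, so Y = 3105.36/0.36 = 8626

Y = 8626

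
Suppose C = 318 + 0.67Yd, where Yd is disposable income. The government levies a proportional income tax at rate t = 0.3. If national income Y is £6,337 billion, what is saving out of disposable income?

Yd = (1 − 0.3)(6337) = 0.7(6337) = 4435.9
C = 318 + 0.67(4435.9) = 318 + 2972.053 = 3290.053
S = Yd − C = 4435.9 − 3290.053 = 1145.847

S = 1145.847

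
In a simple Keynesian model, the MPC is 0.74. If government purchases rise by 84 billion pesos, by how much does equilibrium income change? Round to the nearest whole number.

The multiplier is 1/(1 − MPC) = 1/0.26.
ΔY = 84/0.26 = 323.08 ≈ 323

ΔY ≈ 323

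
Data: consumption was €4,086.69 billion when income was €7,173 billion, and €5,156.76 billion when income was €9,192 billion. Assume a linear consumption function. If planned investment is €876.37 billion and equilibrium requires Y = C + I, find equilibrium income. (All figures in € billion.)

Y = 2471

MPC = (5156.76 − 4086.69)/(9192 − 7173) = 1070.07/2019 = 0.53
a = 4086.69 − 0.53(7173) = 285
Equilibrium: Y = 285 + 0.53Y + 876.37
0.47Y = 1161.37, so Y = 1161.37/0.47 = 2471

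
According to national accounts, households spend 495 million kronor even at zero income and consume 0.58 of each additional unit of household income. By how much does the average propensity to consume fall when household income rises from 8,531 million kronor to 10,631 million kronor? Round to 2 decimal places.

At Y = 8531: C = 495 + 0.58(8531) = 5442.98, APC = 5442.98/8531 = 0.638
At Y = 10631: C = 6660.98, APC = 6660.98/10631 = 0.627
Fall in APC = 0.638 − 0.627 = 0.011 ≈ 0.01

ΔAPC = 0.01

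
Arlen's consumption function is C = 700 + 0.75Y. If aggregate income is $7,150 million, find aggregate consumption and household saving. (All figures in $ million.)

C = 6062.5; S = 1087.5

C = 700 + 0.75(7150) = 700 + 5362.5 = 6062.5
S = Y − C = 7150 − 6062.5 = 1087.5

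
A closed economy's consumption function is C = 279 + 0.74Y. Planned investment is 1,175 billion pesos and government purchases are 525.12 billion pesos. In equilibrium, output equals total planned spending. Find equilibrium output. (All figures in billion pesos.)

Y = 7612

Y = C + I + G = 279 + 0.74Y + 1175 + 525.12
Y − 0.74Y = 1979.12
0.26Y = 1979.12, so Y = 1979.12/0.26 = 7612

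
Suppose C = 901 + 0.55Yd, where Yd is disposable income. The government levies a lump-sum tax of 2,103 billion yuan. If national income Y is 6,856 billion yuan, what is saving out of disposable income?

Yd = Y − T = 6856 − 2103 = 4753
C = 901 + 0.55(4753) = 901 + 2614.15 = 3515.15
S = Yd − C = 4753 − 3515.15 = 1237.85

S = 1237.85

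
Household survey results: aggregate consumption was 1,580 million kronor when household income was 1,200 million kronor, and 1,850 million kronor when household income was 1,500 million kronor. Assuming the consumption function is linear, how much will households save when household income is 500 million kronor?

MPC = (1850 − 1580)/(1500 − 1200) = 270/300 = 0.9
a = 1580 − 0.9(1200) = 1580 − 1080 = 500
C = 500 + 0.9(500) = 950
S = 500 − 950 = -450

S = -450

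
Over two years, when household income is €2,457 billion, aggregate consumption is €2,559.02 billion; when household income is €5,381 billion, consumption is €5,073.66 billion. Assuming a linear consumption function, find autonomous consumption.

MPC = ΔC/ΔY = (5073.66 − 2559.02)/(5381 − 2457) = 2514.64/2924 = 0.86
a = C − MPC·Y = 2559.02 − 0.86(2457) = 2559.02 − 2113.02 = 446

a = 446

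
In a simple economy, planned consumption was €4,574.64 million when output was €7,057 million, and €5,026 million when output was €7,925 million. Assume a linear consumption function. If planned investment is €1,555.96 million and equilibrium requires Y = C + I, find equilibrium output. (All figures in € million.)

Y = 5127

MPC = (5026 − 4574.64)/(7925 − 7057) = 451.36/868 = 0.52
a = 4574.64 − 0.52(7057) = 905
Equilibrium: Y = 905 + 0.52Y + 1555.96
0.48Y = 2460.96, so Y = 2460.96/0.48 = 5127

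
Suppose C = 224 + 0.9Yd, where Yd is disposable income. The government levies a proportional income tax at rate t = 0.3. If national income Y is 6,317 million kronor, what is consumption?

Yd = (1 − 0.3)(6317) = 0.7(6317) = 4421.9
C = 224 + 0.9(4421.9) = 224 + 3979.71 = 4203.71

C = 4203.71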